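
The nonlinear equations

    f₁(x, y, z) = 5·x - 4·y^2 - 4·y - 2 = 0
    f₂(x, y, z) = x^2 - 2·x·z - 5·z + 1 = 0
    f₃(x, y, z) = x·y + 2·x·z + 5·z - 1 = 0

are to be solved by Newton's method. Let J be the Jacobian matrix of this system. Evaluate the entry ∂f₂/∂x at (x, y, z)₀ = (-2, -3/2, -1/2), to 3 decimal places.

∂f₂/∂x = 2·x - 2·z.
At (-2, -3/2, -1/2) this is -3.000.

-3.000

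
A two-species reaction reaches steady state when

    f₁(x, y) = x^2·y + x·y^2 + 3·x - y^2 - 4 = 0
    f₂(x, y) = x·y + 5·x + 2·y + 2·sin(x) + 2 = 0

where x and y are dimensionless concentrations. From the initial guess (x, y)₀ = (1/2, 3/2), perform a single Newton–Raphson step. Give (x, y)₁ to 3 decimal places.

(0.375, -1.772)

At (1/2, 3/2): F = (-3.250, 9.20885).
Jacobian J = [[2·x·y + y^2 + 3, x^2 + 2·x·y - 2·y], [y + 2·cos(x) + 5, x + 2]].
At the point, J = [[6.750, -1.250], [8.25517, 2.500]] (det J = 27.19396).
Solving J·Δ = −F gives Δ = (-0.125, -3.272).
Then the next iterate is (x, y)₁ = (0.375, -1.772).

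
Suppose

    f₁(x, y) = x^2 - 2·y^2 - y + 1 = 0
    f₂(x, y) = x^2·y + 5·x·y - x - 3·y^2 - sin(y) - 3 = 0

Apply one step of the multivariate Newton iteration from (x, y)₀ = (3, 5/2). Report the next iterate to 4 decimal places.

(2.0518, 1.5283)

At (3, 5/2): F = (-5.0000, 34.651528).
Jacobian J = [[2·x, -4·y - 1], [2·x·y + 5·y - 1, x^2 + 5·x - 6·y - cos(y)]].
At the point, J = [[6.0000, -11.0000], [26.5000, 9.801144]] (det J = 350.306862).
Solving J·Δ = −F gives Δ = (-0.9482, -0.9717).
Then the next iterate is (x, y)₁ = (2.0518, 1.5283).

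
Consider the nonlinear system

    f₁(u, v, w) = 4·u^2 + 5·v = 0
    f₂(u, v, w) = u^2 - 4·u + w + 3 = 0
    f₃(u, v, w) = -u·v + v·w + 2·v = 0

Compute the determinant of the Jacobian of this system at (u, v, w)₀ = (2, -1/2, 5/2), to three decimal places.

-37.500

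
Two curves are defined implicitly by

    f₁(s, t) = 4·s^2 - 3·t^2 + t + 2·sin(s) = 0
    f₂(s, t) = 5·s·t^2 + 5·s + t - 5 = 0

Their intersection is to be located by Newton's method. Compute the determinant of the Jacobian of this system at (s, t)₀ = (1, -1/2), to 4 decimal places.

-61.3224

J = [[8·s + 2·cos(s), -6·t + 1], [5·t^2 + 5, 10·s·t + 1]].
At the point, J = [[9.080605, 4.0000], [6.2500, -4.0000]].
det J = -61.3224.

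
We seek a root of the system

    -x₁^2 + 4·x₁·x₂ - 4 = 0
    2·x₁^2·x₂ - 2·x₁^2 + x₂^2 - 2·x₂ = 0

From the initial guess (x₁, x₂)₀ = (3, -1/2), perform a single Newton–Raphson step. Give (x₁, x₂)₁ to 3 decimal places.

(2.750, 0.917)

At (3, -1/2): F = (-19.000, -25.750).
Jacobian J = [[-2·x₁ + 4·x₂, 4·x₁], [4·x₁·x₂ - 4·x₁, 2·x₁^2 + 2·x₂ - 2]].
At the point, J = [[-8.000, 12.000], [-18.000, 15.000]] (det J = 96.000).
Solving J·Δ = −F gives Δ = (-0.250, 1.417).
Then the next iterate is (x₁, x₂)₁ = (2.750, 0.917).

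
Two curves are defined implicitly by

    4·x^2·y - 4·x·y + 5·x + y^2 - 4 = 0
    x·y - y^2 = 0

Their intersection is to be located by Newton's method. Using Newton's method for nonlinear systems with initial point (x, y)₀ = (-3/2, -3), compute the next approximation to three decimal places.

(-0.847, -1.565)

At (-3/2, -3): F = (-47.500, -4.500).
Jacobian J = [[8·x·y - 4·y + 5, 4·x^2 - 4·x + 2·y], [y, x - 2·y]].
At the point, J = [[53.000, 9.000], [-3.000, 4.500]] (det J = 265.500).
Solving J·Δ = −F gives Δ = (0.653, 1.435).
Then the next iterate is (x, y)₁ = (-0.847, -1.565).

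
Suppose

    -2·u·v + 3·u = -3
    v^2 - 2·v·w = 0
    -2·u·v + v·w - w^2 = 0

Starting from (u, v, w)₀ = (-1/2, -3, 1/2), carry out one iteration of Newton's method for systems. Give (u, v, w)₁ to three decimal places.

(-0.457, -1.891, -0.207)

At (-1/2, -3, 1/2): F = (-1.500, 12.000, -4.750).
Jacobian J = [[-2·v + 3, -2·u, 0], [0, 2·v - 2·w, -2·v], [-2·v, -2·u + w, v - 2·w]].
At the point, J = [[9.000, 1.000, 0.000], [0.000, -7.000, 6.000], [6.000, 1.500, -4.000]] (det J = 207.000).
Solving J·Δ = −F gives Δ = (0.043, 1.109, -0.707).
Then the next iterate is (u, v, w)₁ = (-0.457, -1.891, -0.207).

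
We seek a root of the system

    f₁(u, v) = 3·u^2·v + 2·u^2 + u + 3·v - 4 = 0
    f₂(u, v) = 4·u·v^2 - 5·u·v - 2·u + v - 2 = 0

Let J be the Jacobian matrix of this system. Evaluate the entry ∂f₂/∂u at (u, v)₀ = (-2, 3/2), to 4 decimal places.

∂f₂/∂u = 4·v^2 - 5·v - 2.
At (-2, 3/2) this is -0.5000.

-0.5000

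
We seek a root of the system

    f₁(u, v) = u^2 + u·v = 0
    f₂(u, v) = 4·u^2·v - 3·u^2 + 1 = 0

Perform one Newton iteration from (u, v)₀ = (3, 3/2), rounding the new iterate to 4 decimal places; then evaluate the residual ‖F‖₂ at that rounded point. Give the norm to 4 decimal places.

At (3, 3/2): F = (13.5000, 28.0000).
Jacobian J = [[2·u + v, u], [8·u·v - 6·u, 4·u^2]].
At the point, J = [[7.5000, 3.0000], [18.0000, 36.0000]] (det J = 216.0000).
Solving J·Δ = −F gives Δ = (-1.8611, 0.1528).
Then the next iterate is (u, v)₁ = (1.1389, 1.6528).
Re-evaluating at (1.1389, 1.6528): F = (3.179467, 5.684063), so ‖F‖₂ = 6.5129.

6.5129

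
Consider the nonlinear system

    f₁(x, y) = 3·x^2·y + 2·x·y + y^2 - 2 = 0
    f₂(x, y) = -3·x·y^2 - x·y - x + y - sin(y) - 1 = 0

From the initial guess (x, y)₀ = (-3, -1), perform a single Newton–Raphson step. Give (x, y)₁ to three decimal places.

(-2.027, -0.661)

At (-3, -1): F = (-22.000, 7.84147).
Jacobian J = [[6·x·y + 2·y, 3·x^2 + 2·x + 2·y], [-3·y^2 - y - 1, -6·x·y - x - cos(y) + 1]].
At the point, J = [[16.000, 19.000], [-3.000, -14.54030]] (det J = -175.64484).
Solving J·Δ = −F gives Δ = (0.973, 0.339).
Then the next iterate is (x, y)₁ = (-2.027, -0.661).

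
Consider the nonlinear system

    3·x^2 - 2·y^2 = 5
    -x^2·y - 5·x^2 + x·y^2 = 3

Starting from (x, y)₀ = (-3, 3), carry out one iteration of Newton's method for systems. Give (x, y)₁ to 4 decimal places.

At (-3, 3): F = (4.0000, -102.0000).
Jacobian J = [[6·x, -4·y], [-2·x·y - 10·x + y^2, -x^2 + 2·x·y]].
At the point, J = [[-18.0000, -12.0000], [57.0000, -27.0000]] (det J = 1170.0000).
Solving J·Δ = −F gives Δ = (1.1385, -1.3744).
Then the next iterate is (x, y)₁ = (-1.8615, 1.6256).

(-1.8615, 1.6256)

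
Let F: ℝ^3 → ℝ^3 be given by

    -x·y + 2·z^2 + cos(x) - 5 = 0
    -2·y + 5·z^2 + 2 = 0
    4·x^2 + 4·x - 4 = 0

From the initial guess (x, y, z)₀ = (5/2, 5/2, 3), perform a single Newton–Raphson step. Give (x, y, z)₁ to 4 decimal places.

(1.2083, -1.5288, 1.3314)

At (5/2, 5/2, 3): F = (5.948856, 42.0000, 31.0000).
Jacobian J = [[-y - sin(x), -x, 4·z], [0, -2, 10·z], [8·x + 4, 0, 0]].
At the point, J = [[-3.098472, -2.5000, 12.0000], [0.0000, -2.0000, 30.0000], [24.0000, 0.0000, 0.0000]] (det J = -1224.0000).
Solving J·Δ = −F gives Δ = (-1.2917, -4.0288, -1.6686).
Then the next iterate is (x, y, z)₁ = (1.2083, -1.5288, 1.3314).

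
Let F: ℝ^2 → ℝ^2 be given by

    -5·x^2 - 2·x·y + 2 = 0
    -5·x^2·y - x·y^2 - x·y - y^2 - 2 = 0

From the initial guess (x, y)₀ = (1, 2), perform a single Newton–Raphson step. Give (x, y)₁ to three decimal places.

(0.625, 1.125)

At (1, 2): F = (-7.000, -22.000).
Jacobian J = [[-10·x - 2·y, -2·x], [-10·x·y - y^2 - y, -5·x^2 - 2·x·y - x - 2·y]].
At the point, J = [[-14.000, -2.000], [-26.000, -14.000]] (det J = 144.000).
Solving J·Δ = −F gives Δ = (-0.375, -0.875).
Then the next iterate is (x, y)₁ = (0.625, 1.125).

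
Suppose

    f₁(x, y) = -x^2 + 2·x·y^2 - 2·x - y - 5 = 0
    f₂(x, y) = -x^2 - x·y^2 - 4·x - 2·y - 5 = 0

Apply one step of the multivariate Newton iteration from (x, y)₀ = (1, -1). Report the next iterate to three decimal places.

(-0.286, -1.486)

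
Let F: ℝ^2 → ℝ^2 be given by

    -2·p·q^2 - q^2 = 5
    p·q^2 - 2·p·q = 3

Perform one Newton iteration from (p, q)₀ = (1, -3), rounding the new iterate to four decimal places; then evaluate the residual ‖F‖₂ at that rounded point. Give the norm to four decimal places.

At (1, -3): F = (-32.0000, 12.0000).
Jacobian J = [[-2·q^2, -4·p·q - 2·q], [q^2 - 2·q, 2·p·q - 2·p]].
At the point, J = [[-18.0000, 18.0000], [15.0000, -8.0000]] (det J = -126.0000).
Solving J·Δ = −F gives Δ = (0.3175, 2.0952).
Then the next iterate is (p, q)₁ = (1.3175, -0.9048).
Re-evaluating at (1.3175, -0.9048): F = (-7.975840, 0.462737), so ‖F‖₂ = 7.9893.

7.9893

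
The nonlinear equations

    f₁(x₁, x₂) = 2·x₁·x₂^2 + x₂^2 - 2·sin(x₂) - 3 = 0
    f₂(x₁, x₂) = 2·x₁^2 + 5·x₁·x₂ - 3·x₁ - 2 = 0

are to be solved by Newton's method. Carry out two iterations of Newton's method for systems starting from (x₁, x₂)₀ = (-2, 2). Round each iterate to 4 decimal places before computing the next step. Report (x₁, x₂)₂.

At (-2, 2): F = (-16.818595, -8.0000).
Jacobian J = [[2·x₂^2, 4·x₁·x₂ + 2·x₂ - 2·cos(x₂)], [4·x₁ + 5·x₂ - 3, 5·x₁]].
At the point, J = [[8.0000, -11.167706], [-1.0000, -10.0000]] (det J = -91.167706).
Solving J·Δ = −F gives Δ = (0.8648, -0.8865).
Then the next iterate is (x₁, x₂)₁ = (-1.1352, 1.1135).
Round to (-1.1352, 1.1135) and repeat: F = (-6.369645, -2.337268), J = [[2.479764, -3.712229], [-1.9733, -5.6760]].
Δ = (1.2840, -0.8582), so (x₁, x₂)₂ = (0.1488, 0.2553).

(0.1488, 0.2553)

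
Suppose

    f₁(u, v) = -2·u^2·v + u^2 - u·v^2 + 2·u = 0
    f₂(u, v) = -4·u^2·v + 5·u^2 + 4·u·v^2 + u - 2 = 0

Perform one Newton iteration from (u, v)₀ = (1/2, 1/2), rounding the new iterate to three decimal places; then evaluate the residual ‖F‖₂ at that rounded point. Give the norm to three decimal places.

At (1/2, 1/2): F = (0.875, -0.250).
Jacobian J = [[-4·u·v + 2·u - v^2 + 2, -2·u^2 - 2·u·v], [-8·u·v + 10·u + 4·v^2 + 1, -4·u^2 + 8·u·v]].
At the point, J = [[1.750, -1.000], [5.000, 1.000]] (det J = 6.750).
Solving J·Δ = −F gives Δ = (-0.093, 0.713).
Then the next iterate is (u, v)₁ = (0.407, 1.213).
Re-evaluating at (0.407, 1.213): F = (-0.02106, 0.82690), so ‖F‖₂ = 0.827.

0.827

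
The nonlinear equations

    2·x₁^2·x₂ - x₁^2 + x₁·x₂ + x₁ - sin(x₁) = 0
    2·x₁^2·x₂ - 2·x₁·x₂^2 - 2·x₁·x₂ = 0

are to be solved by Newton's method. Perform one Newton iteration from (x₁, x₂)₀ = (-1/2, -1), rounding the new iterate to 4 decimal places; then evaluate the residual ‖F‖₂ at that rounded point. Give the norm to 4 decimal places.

0.1307

At (-1/2, -1): F = (-0.270574, -0.5000).
Jacobian J = [[4·x₁·x₂ - 2·x₁ + x₂ - cos(x₁) + 1, 2·x₁^2 + x₁], [4·x₁·x₂ - 2·x₂^2 - 2·x₂, 2·x₁^2 - 4·x₁·x₂ - 2·x₁]].
At the point, J = [[2.122417, 0.0000], [2.0000, -0.5000]] (det J = -1.061209).
Solving J·Δ = −F gives Δ = (0.1275, -0.4901).
Then the next iterate is (x₁, x₂)₁ = (-0.3725, -1.4901).
Re-evaluating at (-0.3725, -1.4901): F = (-0.005770, 0.130551), so ‖F‖₂ = 0.1307.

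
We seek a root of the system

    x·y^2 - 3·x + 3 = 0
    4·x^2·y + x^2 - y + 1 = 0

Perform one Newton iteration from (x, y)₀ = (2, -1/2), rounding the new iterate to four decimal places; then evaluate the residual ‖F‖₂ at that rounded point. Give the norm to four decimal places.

At (2, -1/2): F = (-2.5000, -2.5000).
Jacobian J = [[y^2 - 3, 2·x·y], [8·x·y + 2·x, 4·x^2 - 1]].
At the point, J = [[-2.7500, -2.0000], [-4.0000, 15.0000]] (det J = -49.2500).
Solving J·Δ = −F gives Δ = (-0.8629, -0.0635).
Then the next iterate is (x, y)₁ = (1.1371, -0.5635).
Re-evaluating at (1.1371, -0.5635): F = (-0.050234, -0.057917), so ‖F‖₂ = 0.0767.

0.0767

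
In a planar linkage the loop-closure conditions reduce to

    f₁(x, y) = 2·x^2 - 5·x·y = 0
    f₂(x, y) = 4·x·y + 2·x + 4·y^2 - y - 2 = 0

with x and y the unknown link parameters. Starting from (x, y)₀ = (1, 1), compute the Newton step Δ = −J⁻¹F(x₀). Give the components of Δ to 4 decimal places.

(-0.1053, -0.5789)

At (1, 1): F = (-3.0000, 7.0000).
Jacobian J = [[4·x - 5·y, -5·x], [4·y + 2, 4·x + 8·y - 1]].
At the point, J = [[-1.0000, -5.0000], [6.0000, 11.0000]] (det J = 19.0000).
Solving J·Δ = −F gives Δ = (-0.1053, -0.5789).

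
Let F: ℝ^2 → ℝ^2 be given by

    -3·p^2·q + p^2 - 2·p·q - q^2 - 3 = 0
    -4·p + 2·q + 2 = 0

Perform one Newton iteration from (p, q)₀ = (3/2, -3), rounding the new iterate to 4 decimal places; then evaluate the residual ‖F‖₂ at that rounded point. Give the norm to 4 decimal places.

23.0484

At (3/2, -3): F = (19.5000, -10.0000).
Jacobian J = [[-6·p·q + 2·p - 2·q, -3·p^2 - 2·p - 2·q], [-4, 2]].
At the point, J = [[36.0000, -3.7500], [-4.0000, 2.0000]] (det J = 57.0000).
Solving J·Δ = −F gives Δ = (-0.0263, 4.9474).
Then the next iterate is (p, q)₁ = (1.4737, 1.9474).
Re-evaluating at (1.4737, 1.9474): F = (-23.048383, 0.0000), so ‖F‖₂ = 23.0484.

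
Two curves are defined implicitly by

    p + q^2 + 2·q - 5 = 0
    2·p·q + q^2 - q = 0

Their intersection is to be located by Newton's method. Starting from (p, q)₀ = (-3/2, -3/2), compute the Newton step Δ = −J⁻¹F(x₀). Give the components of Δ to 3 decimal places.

(5.900, -1.350)

At (-3/2, -3/2): F = (-7.250, 8.250).
Jacobian J = [[1, 2·q + 2], [2·q, 2·p + 2·q - 1]].
At the point, J = [[1.000, -1.000], [-3.000, -7.000]] (det J = -10.000).
Solving J·Δ = −F gives Δ = (5.900, -1.350).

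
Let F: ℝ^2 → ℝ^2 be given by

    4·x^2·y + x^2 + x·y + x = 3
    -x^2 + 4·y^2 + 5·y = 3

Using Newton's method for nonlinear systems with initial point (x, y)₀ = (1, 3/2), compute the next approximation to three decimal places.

At (1, 3/2): F = (6.500, 12.500).
Jacobian J = [[8·x·y + 2·x + y + 1, 4·x^2 + x], [-2·x, 8·y + 5]].
At the point, J = [[16.500, 5.000], [-2.000, 17.000]] (det J = 290.500).
Solving J·Δ = −F gives Δ = (-0.165, -0.755).
Then the next iterate is (x, y)₁ = (0.835, 0.745).

(0.835, 0.745)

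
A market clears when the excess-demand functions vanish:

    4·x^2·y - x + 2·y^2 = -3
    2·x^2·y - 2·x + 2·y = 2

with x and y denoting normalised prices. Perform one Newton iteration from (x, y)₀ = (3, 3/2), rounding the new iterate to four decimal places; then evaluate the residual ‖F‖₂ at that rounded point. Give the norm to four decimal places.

At (3, 3/2): F = (58.5000, 22.0000).
Jacobian J = [[8·x·y - 1, 4·x^2 + 4·y], [4·x·y - 2, 2·x^2 + 2]].
At the point, J = [[35.0000, 42.0000], [16.0000, 20.0000]] (det J = 28.0000).
Solving J·Δ = −F gives Δ = (-8.7857, 5.9286).
Then the next iterate is (x, y)₁ = (-5.7857, 7.4286).
Re-evaluating at (-5.7857, 7.4286): F = (1113.823364, 521.763334), so ‖F‖₂ = 1229.9754.

1229.9754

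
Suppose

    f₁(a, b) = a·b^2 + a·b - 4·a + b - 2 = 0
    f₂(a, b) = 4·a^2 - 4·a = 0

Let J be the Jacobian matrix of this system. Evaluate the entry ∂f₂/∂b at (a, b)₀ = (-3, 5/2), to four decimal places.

0.0000

∂f₂/∂b = 0.
At (-3, 5/2) this is 0.0000.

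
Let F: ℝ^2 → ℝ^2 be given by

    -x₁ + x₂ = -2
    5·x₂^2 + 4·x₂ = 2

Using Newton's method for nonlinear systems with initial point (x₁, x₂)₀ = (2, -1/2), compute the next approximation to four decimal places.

At (2, -1/2): F = (-0.5000, -2.7500).
Jacobian J = [[-1, 1], [0, 10·x₂ + 4]].
At the point, J = [[-1.0000, 1.0000], [0.0000, -1.0000]] (det J = 1.0000).
Solving J·Δ = −F gives Δ = (-3.2500, -2.7500).
Then the next iterate is (x₁, x₂)₁ = (-1.2500, -3.2500).

(-1.2500, -3.2500)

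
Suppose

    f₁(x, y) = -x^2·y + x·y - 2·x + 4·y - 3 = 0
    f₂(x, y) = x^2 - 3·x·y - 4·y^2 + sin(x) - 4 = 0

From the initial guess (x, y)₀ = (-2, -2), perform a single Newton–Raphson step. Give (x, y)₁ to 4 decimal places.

(-1.7999, -0.7003)

At (-2, -2): F = (5.0000, -28.909297).
Jacobian J = [[-2·x·y + y - 2, -x^2 + x + 4], [2·x - 3·y + cos(x), -3·x - 8·y]].
At the point, J = [[-12.0000, -2.0000], [1.583853, 22.0000]] (det J = -260.832294).
Solving J·Δ = −F gives Δ = (0.2001, 1.2997).
Then the next iterate is (x, y)₁ = (-1.7999, -0.7003).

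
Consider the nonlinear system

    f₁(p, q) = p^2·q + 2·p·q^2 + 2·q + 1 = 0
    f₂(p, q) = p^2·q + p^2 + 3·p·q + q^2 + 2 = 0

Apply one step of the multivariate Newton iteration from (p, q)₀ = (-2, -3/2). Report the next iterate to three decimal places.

(-17.667, 8.583)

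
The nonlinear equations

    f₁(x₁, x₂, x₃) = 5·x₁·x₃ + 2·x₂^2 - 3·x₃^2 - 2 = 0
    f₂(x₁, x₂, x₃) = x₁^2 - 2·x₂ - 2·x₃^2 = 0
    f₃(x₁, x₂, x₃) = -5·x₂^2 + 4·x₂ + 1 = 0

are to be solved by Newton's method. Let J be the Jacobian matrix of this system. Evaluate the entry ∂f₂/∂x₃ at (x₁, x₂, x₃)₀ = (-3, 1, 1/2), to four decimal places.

-2.0000

∂f₂/∂x₃ = -4·x₃.
At (-3, 1, 1/2) this is -2.0000.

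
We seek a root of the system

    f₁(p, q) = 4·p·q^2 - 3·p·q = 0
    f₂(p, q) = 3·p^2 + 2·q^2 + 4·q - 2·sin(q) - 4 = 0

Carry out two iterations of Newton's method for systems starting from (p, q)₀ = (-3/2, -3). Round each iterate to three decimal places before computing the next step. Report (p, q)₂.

At (-3/2, -3): F = (-67.500, 9.03224).
Jacobian J = [[4·q^2 - 3·q, 8·p·q - 3·p], [6·p, 4·q - 2·cos(q) + 4]].
At the point, J = [[45.000, 40.500], [-9.000, -6.02002]] (det J = 93.59932).
Solving J·Δ = −F gives Δ = (-0.433, 2.148).
Then the next iterate is (p, q)₁ = (-1.933, -0.852).
Round to (-1.933, -0.852) and repeat: F = (-10.55344, 6.75847), J = [[5.45962, 18.97433], [-11.598, -0.72496]].
Δ = (0.558, 0.396), so (p, q)₂ = (-1.375, -0.456).

(-1.375, -0.456)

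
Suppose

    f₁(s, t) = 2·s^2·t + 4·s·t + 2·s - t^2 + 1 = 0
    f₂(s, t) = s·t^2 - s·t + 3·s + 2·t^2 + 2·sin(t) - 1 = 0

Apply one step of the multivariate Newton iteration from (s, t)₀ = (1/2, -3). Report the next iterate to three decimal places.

(0.187, -1.883)

At (1/2, -3): F = (-14.500, 24.21776).
Jacobian J = [[4·s·t + 4·t + 2, 2·s^2 + 4·s - 2·t], [t^2 - t + 3, 2·s·t - s + 4·t + 2·cos(t)]].
At the point, J = [[-16.000, 8.500], [15.000, -17.47998]] (det J = 152.17976).
Solving J·Δ = −F gives Δ = (-0.313, 1.117).
Then the next iterate is (s, t)₁ = (0.187, -1.883).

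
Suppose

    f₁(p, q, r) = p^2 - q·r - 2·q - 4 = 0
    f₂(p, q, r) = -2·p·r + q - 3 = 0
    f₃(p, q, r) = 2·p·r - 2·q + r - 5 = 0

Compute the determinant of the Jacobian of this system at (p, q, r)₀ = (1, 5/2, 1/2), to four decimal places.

-7.0000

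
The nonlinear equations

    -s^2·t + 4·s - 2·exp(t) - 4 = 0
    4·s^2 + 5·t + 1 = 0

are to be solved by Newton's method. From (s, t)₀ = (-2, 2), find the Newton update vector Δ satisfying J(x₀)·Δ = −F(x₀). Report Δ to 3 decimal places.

(1.385, -0.967)

At (-2, 2): F = (-34.77811, 27.000).
Jacobian J = [[-2·s·t + 4, -s^2 - 2·exp(t)], [8·s, 5]].
At the point, J = [[12.000, -18.77811], [-16.000, 5.000]] (det J = -240.44980).
Solving J·Δ = −F gives Δ = (1.385, -0.967).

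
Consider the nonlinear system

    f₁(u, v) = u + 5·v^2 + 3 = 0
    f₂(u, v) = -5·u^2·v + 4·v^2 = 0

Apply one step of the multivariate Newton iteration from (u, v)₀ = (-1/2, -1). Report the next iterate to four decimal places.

(-0.7848, -0.2785)

At (-1/2, -1): F = (7.5000, 5.2500).
Jacobian J = [[1, 10·v], [-10·u·v, -5·u^2 + 8·v]].
At the point, J = [[1.0000, -10.0000], [-5.0000, -9.2500]] (det J = -59.2500).
Solving J·Δ = −F gives Δ = (-0.2848, 0.7215).
Then the next iterate is (u, v)₁ = (-0.7848, -0.2785).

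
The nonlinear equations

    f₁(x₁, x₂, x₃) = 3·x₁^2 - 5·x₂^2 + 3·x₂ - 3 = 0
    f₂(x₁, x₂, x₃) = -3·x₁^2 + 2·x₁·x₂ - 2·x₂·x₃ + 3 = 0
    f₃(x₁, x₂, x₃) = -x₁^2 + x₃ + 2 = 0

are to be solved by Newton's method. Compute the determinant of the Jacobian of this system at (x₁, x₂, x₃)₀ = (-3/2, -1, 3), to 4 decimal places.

68.0000

J = [[6·x₁, -10·x₂ + 3, 0], [-6·x₁ + 2·x₂, 2·x₁ - 2·x₃, -2·x₂], [-2·x₁, 0, 1]].
At the point, J = [[-9.0000, 13.0000, 0.0000], [7.0000, -9.0000, 2.0000], [3.0000, 0.0000, 1.0000]].
det J = 68.0000.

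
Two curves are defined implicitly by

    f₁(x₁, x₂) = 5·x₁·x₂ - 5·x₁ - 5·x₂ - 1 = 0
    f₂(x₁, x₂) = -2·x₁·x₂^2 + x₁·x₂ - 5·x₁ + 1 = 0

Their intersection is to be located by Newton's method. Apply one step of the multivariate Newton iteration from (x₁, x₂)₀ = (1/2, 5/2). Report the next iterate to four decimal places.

(0.8877, -0.2368)

At (1/2, 5/2): F = (-9.7500, -6.5000).
Jacobian J = [[5·x₂ - 5, 5·x₁ - 5], [-2·x₂^2 + x₂ - 5, -4·x₁·x₂ + x₁]].
At the point, J = [[7.5000, -2.5000], [-15.0000, -4.5000]] (det J = -71.2500).
Solving J·Δ = −F gives Δ = (0.3877, -2.7368).
Then the next iterate is (x₁, x₂)₁ = (0.8877, -0.2368).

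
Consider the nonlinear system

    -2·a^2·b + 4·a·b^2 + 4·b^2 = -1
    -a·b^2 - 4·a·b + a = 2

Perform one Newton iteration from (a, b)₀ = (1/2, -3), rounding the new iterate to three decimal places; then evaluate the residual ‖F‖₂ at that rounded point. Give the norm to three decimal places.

At (1/2, -3): F = (56.500, 0.000).
Jacobian J = [[-4·a·b + 4·b^2, -2·a^2 + 8·a·b + 8·b], [-b^2 - 4·b + 1, -2·a·b - 4·a]].
At the point, J = [[42.000, -36.500], [4.000, 1.000]] (det J = 188.000).
Solving J·Δ = −F gives Δ = (-0.301, 1.202).
Then the next iterate is (a, b)₁ = (0.199, -1.798).
Re-evaluating at (0.199, -1.798): F = (16.64693, -1.01312), so ‖F‖₂ = 16.678.

16.678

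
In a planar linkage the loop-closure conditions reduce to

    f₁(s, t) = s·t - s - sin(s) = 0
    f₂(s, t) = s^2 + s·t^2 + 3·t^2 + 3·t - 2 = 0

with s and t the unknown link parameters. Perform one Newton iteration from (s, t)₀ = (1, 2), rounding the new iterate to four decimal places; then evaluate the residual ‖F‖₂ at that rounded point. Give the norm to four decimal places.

At (1, 2): F = (0.158529, 21.0000).
Jacobian J = [[t - cos(s) - 1, s], [2·s + t^2, 2·s·t + 6·t + 3]].
At the point, J = [[0.459698, 1.0000], [6.0000, 19.0000]] (det J = 2.734256).
Solving J·Δ = −F gives Δ = (6.5787, -3.1828).
Then the next iterate is (s, t)₁ = (7.5787, -1.1828).
Re-evaluating at (7.5787, -1.1828): F = (-17.505135, 66.688063), so ‖F‖₂ = 68.9473.

68.9473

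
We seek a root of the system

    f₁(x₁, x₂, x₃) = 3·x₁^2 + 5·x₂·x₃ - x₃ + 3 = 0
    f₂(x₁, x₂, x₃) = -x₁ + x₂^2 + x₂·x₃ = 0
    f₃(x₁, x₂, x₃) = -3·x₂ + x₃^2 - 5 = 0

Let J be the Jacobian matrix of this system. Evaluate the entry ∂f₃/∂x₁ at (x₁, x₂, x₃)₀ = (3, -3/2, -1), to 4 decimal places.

0.0000

∂f₃/∂x₁ = 0.
At (3, -3/2, -1) this is 0.0000.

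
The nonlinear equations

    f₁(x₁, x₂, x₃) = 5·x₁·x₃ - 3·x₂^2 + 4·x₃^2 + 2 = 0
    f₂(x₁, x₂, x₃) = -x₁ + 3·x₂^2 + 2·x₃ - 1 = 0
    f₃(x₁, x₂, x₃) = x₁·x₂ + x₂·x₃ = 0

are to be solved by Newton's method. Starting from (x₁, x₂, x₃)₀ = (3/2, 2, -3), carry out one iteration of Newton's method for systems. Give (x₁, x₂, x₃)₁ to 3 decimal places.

(-0.929, 0.979, 0.163)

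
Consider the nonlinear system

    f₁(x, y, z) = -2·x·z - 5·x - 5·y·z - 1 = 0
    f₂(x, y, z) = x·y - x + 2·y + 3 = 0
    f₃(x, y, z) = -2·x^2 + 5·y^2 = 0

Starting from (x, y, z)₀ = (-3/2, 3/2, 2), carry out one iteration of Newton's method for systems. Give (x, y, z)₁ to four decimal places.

At (-3/2, 3/2, 2): F = (-2.5000, 5.2500, 6.7500).
Jacobian J = [[-2·z - 5, -5·z, -2·x - 5·y], [y - 1, x + 2, 0], [-4·x, 10·y, 0]].
At the point, J = [[-9.0000, -10.0000, -4.5000], [0.5000, 0.5000, 0.0000], [6.0000, 15.0000, 0.0000]] (det J = -20.2500).
Solving J·Δ = −F gives Δ = (-16.7500, 6.2500, 19.0556).
Then the next iterate is (x, y, z)₁ = (-18.2500, 7.7500, 21.0556).

(-18.2500, 7.7500, 21.0556)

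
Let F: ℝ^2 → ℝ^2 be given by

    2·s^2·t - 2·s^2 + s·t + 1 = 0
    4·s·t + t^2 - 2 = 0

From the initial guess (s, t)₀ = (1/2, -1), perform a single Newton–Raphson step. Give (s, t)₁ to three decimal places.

(-0.250, -4.250)

At (1/2, -1): F = (-0.500, -3.000).
Jacobian J = [[4·s·t - 4·s + t, 2·s^2 + s], [4·t, 4·s + 2·t]].
At the point, J = [[-5.000, 1.000], [-4.000, 0.000]] (det J = 4.000).
Solving J·Δ = −F gives Δ = (-0.750, -3.250).
Then the next iterate is (s, t)₁ = (-0.250, -4.250).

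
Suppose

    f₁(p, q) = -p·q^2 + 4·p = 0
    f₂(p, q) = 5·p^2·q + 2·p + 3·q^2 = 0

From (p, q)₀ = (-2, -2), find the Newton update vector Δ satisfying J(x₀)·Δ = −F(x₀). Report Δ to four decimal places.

At (-2, -2): F = (0.0000, -32.0000).
Jacobian J = [[-q^2 + 4, -2·p·q], [10·p·q + 2, 5·p^2 + 6·q]].
At the point, J = [[0.0000, -8.0000], [42.0000, 8.0000]] (det J = 336.0000).
Solving J·Δ = −F gives Δ = (0.7619, 0.0000).

(0.7619, 0.0000)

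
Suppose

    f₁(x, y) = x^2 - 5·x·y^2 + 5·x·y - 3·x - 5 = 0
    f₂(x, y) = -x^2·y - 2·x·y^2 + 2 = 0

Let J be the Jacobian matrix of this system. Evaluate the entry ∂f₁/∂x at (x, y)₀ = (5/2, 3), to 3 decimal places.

-28.000

∂f₁/∂x = 2·x - 5·y^2 + 5·y - 3.
At (5/2, 3) this is -28.000.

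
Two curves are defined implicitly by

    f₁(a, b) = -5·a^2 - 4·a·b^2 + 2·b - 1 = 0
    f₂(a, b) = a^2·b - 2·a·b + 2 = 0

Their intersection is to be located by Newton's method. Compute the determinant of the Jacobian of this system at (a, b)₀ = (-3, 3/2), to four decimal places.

771.0000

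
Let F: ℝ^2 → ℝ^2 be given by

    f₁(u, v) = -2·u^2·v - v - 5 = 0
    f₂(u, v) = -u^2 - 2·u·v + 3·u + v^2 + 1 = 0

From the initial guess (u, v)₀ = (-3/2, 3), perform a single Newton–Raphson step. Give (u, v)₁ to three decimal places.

(-0.721, 1.639)

At (-3/2, 3): F = (-21.500, 12.250).
Jacobian J = [[-4·u·v, -2·u^2 - 1], [-2·u - 2·v + 3, -2·u + 2·v]].
At the point, J = [[18.000, -5.500], [0.000, 9.000]] (det J = 162.000).
Solving J·Δ = −F gives Δ = (0.779, -1.361).
Then the next iterate is (u, v)₁ = (-0.721, 1.639).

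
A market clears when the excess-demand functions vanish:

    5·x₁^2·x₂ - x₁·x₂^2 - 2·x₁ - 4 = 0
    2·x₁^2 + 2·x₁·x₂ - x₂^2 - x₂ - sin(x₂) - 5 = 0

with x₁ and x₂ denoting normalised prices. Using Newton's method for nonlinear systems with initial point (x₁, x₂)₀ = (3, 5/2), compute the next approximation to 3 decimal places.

(1.921, 2.108)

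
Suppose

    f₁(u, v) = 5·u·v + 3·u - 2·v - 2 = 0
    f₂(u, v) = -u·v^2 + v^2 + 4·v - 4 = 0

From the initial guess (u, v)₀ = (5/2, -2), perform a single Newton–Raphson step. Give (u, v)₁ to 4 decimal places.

At (5/2, -2): F = (-15.5000, -18.0000).
Jacobian J = [[5·v + 3, 5·u - 2], [-v^2, -2·u·v + 2·v + 4]].
At the point, J = [[-7.0000, 10.5000], [-4.0000, 10.0000]] (det J = -28.0000).
Solving J·Δ = −F gives Δ = (1.2143, 2.2857).
Then the next iterate is (u, v)₁ = (3.7143, 0.2857).

(3.7143, 0.2857)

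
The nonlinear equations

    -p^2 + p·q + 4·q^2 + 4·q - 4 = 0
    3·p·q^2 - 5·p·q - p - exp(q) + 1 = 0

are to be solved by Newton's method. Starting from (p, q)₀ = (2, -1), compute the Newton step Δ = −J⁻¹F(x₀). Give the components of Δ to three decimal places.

(-2.010, 0.025)

At (2, -1): F = (-10.000, 14.63212).
Jacobian J = [[-2·p + q, p + 8·q + 4], [3·q^2 - 5·q - 1, 6·p·q - 5·p - exp(q)]].
At the point, J = [[-5.000, -2.000], [7.000, -22.36788]] (det J = 125.83940).
Solving J·Δ = −F gives Δ = (-2.010, 0.025).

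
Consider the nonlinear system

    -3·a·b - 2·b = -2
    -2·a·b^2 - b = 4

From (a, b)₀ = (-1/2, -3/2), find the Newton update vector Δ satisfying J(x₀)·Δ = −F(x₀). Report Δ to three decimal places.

(-0.549, 0.556)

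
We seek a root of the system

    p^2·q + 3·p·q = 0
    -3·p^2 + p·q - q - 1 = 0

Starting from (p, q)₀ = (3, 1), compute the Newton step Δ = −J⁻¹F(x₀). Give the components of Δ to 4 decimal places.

At (3, 1): F = (18.0000, -26.0000).
Jacobian J = [[2·p·q + 3·q, p^2 + 3·p], [-6·p + q, p - 1]].
At the point, J = [[9.0000, 18.0000], [-17.0000, 2.0000]] (det J = 324.0000).
Solving J·Δ = −F gives Δ = (-1.5556, -0.2222).

(-1.5556, -0.2222)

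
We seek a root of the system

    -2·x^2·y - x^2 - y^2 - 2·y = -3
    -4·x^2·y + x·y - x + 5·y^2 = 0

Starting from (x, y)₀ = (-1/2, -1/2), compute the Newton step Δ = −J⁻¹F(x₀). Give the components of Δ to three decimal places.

At (-1/2, -1/2): F = (3.750, 2.500).
Jacobian J = [[-4·x·y - 2·x, -2·x^2 - 2·y - 2], [-8·x·y + y - 1, -4·x^2 + x + 10·y]].
At the point, J = [[0.000, -1.500], [-3.500, -6.500]] (det J = -5.250).
Solving J·Δ = −F gives Δ = (-3.929, 2.500).

(-3.929, 2.500)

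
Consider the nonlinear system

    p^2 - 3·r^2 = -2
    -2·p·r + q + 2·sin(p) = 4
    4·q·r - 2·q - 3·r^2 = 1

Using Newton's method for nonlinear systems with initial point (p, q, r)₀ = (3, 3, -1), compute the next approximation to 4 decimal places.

(1.1405, 0.9117, -0.4739)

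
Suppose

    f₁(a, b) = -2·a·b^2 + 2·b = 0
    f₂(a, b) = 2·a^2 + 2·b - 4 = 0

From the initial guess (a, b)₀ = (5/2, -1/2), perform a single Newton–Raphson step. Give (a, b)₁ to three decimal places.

(1.697, -0.236)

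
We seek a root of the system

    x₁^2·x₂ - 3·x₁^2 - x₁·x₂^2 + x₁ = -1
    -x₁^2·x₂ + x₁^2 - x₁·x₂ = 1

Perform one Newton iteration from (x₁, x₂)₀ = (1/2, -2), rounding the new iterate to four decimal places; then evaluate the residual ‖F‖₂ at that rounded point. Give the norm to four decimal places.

At (1/2, -2): F = (-1.7500, 0.7500).
Jacobian J = [[2·x₁·x₂ - 6·x₁ - x₂^2 + 1, x₁^2 - 2·x₁·x₂], [-2·x₁·x₂ + 2·x₁ - x₂, -x₁^2 - x₁]].
At the point, J = [[-8.0000, 2.2500], [5.0000, -0.7500]] (det J = -5.2500).
Solving J·Δ = −F gives Δ = (-0.0714, 0.5238).
Then the next iterate is (x₁, x₂)₁ = (0.4286, -1.4762).
Re-evaluating at (0.4286, -1.4762): F = (-0.327660, 0.087572), so ‖F‖₂ = 0.3392.

0.3392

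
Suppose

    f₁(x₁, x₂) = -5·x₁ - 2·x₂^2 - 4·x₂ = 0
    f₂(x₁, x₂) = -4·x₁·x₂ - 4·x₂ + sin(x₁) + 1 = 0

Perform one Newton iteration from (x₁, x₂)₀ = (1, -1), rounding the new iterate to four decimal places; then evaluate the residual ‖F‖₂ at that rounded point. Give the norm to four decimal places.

At (1, -1): F = (-3.0000, 9.841471).
Jacobian J = [[-5, -4·x₂ - 4], [-4·x₂ + cos(x₁), -4·x₁ - 4]].
At the point, J = [[-5.0000, 0.0000], [4.540302, -8.0000]] (det J = 40.0000).
Solving J·Δ = −F gives Δ = (-0.6000, 0.8897).
Then the next iterate is (x₁, x₂)₁ = (0.4000, -0.1103).
Re-evaluating at (0.4000, -0.1103): F = (-1.583132, 2.007098), so ‖F‖₂ = 2.5563.

2.5563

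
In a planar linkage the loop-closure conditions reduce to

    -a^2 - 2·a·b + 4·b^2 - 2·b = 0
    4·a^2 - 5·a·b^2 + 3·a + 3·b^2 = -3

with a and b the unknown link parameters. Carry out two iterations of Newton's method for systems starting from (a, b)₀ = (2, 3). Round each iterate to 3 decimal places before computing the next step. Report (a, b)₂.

(1.857, 1.911)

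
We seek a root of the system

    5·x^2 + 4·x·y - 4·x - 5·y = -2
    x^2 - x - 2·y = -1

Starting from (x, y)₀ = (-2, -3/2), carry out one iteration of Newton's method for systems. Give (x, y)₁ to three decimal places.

At (-2, -3/2): F = (49.500, 10.000).
Jacobian J = [[10·x + 4·y - 4, 4·x - 5], [2·x - 1, -2]].
At the point, J = [[-30.000, -13.000], [-5.000, -2.000]] (det J = -5.000).
Solving J·Δ = −F gives Δ = (6.200, -10.500).
Then the next iterate is (x, y)₁ = (4.200, -12.000).

(4.200, -12.000)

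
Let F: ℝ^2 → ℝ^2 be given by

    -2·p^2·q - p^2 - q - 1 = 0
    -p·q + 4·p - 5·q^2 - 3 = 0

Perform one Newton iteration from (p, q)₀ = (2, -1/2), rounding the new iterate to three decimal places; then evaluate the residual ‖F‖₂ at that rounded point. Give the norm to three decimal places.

At (2, -1/2): F = (-0.500, 4.750).
Jacobian J = [[-4·p·q - 2·p, -2·p^2 - 1], [-q + 4, -p - 10·q]].
At the point, J = [[0.000, -9.000], [4.500, 3.000]] (det J = 40.500).
Solving J·Δ = −F gives Δ = (-1.019, -0.056).
Then the next iterate is (p, q)₁ = (0.981, -0.556).
Re-evaluating at (0.981, -0.556): F = (-0.33622, -0.07624), so ‖F‖₂ = 0.345.

0.345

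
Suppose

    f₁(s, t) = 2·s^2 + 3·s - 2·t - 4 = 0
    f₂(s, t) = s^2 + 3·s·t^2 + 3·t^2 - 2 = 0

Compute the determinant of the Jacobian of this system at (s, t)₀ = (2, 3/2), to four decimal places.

J = [[4·s + 3, -2], [2·s + 3·t^2, 6·s·t + 6·t]].
At the point, J = [[11.0000, -2.0000], [10.7500, 27.0000]].
det J = 318.5000.

318.5000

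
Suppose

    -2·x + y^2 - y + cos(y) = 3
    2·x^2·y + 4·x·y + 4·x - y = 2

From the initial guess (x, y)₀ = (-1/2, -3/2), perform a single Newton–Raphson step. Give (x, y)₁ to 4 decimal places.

(0.1626, -1.3350)

At (-1/2, -3/2): F = (1.820737, -0.2500).
Jacobian J = [[-2, 2·y - sin(y) - 1], [4·x·y + 4·y + 4, 2·x^2 + 4·x - 1]].
At the point, J = [[-2.0000, -3.002505], [1.0000, -2.5000]] (det J = 8.002505).
Solving J·Δ = −F gives Δ = (0.6626, 0.1650).
Then the next iterate is (x, y)₁ = (0.1626, -1.3350).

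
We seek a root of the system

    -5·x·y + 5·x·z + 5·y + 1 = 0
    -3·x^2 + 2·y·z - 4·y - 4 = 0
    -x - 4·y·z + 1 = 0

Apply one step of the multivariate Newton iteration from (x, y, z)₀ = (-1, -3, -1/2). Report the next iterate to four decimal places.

At (-1, -3, -1/2): F = (-26.5000, 8.0000, -4.0000).
Jacobian J = [[-5·y + 5·z, -5·x + 5, 5·x], [-6·x, 2·z - 4, 2·y], [-1, -4·z, -4·y]].
At the point, J = [[12.5000, 10.0000, -5.0000], [6.0000, -5.0000, -6.0000], [-1.0000, 2.0000, 12.0000]] (det J = -1295.0000).
Solving J·Δ = −F gives Δ = (0.4417, 2.1073, 0.0189).
Then the next iterate is (x, y, z)₁ = (-0.5583, -0.8927, -0.4811).

(-0.5583, -0.8927, -0.4811)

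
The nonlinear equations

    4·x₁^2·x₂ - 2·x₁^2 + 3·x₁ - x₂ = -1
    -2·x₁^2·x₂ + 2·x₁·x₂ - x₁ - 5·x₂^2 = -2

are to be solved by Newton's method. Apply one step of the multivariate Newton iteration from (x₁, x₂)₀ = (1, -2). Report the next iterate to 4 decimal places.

At (1, -2): F = (-4.0000, -19.0000).
Jacobian J = [[8·x₁·x₂ - 4·x₁ + 3, 4·x₁^2 - 1], [-4·x₁·x₂ + 2·x₂ - 1, -2·x₁^2 + 2·x₁ - 10·x₂]].
At the point, J = [[-17.0000, 3.0000], [3.0000, 20.0000]] (det J = -349.0000).
Solving J·Δ = −F gives Δ = (-0.0659, 0.9599).
Then the next iterate is (x₁, x₂)₁ = (0.9341, -1.0401).

(0.9341, -1.0401)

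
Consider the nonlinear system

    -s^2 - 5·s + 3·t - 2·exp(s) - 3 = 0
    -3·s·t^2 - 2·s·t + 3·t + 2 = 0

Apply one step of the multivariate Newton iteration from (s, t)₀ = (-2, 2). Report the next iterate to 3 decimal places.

(-19.494, -8.319)

At (-2, 2): F = (8.72933, 40.000).
Jacobian J = [[-2·s - 2·exp(s) - 5, 3], [-3·t^2 - 2·t, -6·s·t - 2·s + 3]].
At the point, J = [[-1.27067, 3.000], [-16.000, 31.000]] (det J = 8.60921).
Solving J·Δ = −F gives Δ = (-17.494, -10.319).
Then the next iterate is (s, t)₁ = (-19.494, -8.319).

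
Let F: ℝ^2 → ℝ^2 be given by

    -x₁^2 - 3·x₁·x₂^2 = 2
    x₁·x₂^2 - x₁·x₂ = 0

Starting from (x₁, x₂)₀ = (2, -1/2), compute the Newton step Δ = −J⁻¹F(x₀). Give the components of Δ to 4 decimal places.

(-1.4483, 0.1034)

At (2, -1/2): F = (-7.5000, 1.5000).
Jacobian J = [[-2·x₁ - 3·x₂^2, -6·x₁·x₂], [x₂^2 - x₂, 2·x₁·x₂ - x₁]].
At the point, J = [[-4.7500, 6.0000], [0.7500, -4.0000]] (det J = 14.5000).
Solving J·Δ = −F gives Δ = (-1.4483, 0.1034).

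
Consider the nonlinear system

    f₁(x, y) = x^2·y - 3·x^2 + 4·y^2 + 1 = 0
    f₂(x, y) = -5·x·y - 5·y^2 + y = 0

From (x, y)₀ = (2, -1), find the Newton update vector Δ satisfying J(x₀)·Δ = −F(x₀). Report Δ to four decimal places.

(-1.2500, 2.2500)

At (2, -1): F = (-11.0000, 4.0000).
Jacobian J = [[2·x·y - 6·x, x^2 + 8·y], [-5·y, -5·x - 10·y + 1]].
At the point, J = [[-16.0000, -4.0000], [5.0000, 1.0000]] (det J = 4.0000).
Solving J·Δ = −F gives Δ = (-1.2500, 2.2500).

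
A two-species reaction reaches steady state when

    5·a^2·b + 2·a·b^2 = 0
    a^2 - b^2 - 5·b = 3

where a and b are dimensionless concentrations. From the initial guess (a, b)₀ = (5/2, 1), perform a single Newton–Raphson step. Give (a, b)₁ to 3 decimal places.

At (5/2, 1): F = (36.250, -2.750).
Jacobian J = [[10·a·b + 2·b^2, 5·a^2 + 4·a·b], [2·a, -2·b - 5]].
At the point, J = [[27.000, 41.250], [5.000, -7.000]] (det J = -395.250).
Solving J·Δ = −F gives Δ = (-0.355, -0.646).
Then the next iterate is (a, b)₁ = (2.145, 0.354).

(2.145, 0.354)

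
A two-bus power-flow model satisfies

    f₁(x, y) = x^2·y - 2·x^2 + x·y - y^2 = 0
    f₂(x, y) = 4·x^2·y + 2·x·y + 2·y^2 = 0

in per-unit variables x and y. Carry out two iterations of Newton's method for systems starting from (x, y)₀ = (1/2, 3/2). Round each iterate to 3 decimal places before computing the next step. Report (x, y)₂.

At (1/2, 3/2): F = (-1.625, 7.500).
Jacobian J = [[2·x·y - 4·x + y, x^2 + x - 2·y], [8·x·y + 2·y, 4·x^2 + 2·x + 4·y]].
At the point, J = [[1.000, -2.250], [9.000, 8.000]] (det J = 28.250).
Solving J·Δ = −F gives Δ = (-0.137, -0.783).
Then the next iterate is (x, y)₁ = (0.363, 0.717).
Round to (0.363, 0.717) and repeat: F = (-0.42288, 1.92663), J = [[-0.21446, -0.93923], [3.51617, 4.12108]].
Δ = (-0.028, -0.444), so (x, y)₂ = (0.335, 0.273).

(0.335, 0.273)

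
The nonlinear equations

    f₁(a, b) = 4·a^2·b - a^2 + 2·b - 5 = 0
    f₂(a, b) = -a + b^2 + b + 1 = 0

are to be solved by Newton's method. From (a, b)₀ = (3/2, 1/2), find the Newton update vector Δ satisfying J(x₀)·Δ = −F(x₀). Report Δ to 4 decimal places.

(0.3676, 0.0588)

At (3/2, 1/2): F = (-1.7500, 0.2500).
Jacobian J = [[8·a·b - 2·a, 4·a^2 + 2], [-1, 2·b + 1]].
At the point, J = [[3.0000, 11.0000], [-1.0000, 2.0000]] (det J = 17.0000).
Solving J·Δ = −F gives Δ = (0.3676, 0.0588).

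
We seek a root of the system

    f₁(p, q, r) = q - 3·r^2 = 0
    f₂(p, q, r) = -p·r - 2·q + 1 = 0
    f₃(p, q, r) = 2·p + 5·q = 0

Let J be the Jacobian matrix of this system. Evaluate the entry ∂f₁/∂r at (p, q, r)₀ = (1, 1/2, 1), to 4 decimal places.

-6.0000

∂f₁/∂r = -6·r.
At (1, 1/2, 1) this is -6.0000.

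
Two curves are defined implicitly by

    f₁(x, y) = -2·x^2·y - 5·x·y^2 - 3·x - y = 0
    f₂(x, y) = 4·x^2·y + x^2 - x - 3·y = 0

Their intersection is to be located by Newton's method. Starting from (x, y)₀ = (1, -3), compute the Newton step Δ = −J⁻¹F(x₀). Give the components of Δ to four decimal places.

(-0.0718, 1.3487)

At (1, -3): F = (-39.0000, -3.0000).
Jacobian J = [[-4·x·y - 5·y^2 - 3, -2·x^2 - 10·x·y - 1], [8·x·y + 2·x - 1, 4·x^2 - 3]].
At the point, J = [[-36.0000, 27.0000], [-23.0000, 1.0000]] (det J = 585.0000).
Solving J·Δ = −F gives Δ = (-0.0718, 1.3487).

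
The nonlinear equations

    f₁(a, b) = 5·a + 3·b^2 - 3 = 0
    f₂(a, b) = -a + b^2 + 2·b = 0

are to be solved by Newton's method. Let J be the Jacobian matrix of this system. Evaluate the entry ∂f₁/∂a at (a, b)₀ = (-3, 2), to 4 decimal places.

∂f₁/∂a = 5.
At (-3, 2) this is 5.0000.

5.0000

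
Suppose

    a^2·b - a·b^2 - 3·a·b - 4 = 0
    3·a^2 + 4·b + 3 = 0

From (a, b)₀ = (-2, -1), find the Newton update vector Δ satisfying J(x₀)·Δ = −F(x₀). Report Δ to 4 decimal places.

(1.1875, 0.8125)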